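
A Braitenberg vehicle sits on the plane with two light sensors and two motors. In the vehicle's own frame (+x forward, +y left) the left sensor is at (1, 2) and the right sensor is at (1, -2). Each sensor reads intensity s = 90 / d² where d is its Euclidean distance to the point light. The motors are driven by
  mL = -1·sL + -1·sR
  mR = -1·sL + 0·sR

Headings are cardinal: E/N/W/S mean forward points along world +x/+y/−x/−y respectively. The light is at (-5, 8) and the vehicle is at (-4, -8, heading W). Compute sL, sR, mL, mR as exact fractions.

left sensor world pos  = (-5, -10); dL² = 324
right sensor world pos = (-5, -6); dR² = 196
sL = 90/324 = 5/18
sR = 90/196 = 45/98
mL = -1·sL + -1·sR = -325/441
mR = -1·sL + 0·sR = -5/18

5/18 45/98 -325/441 -5/18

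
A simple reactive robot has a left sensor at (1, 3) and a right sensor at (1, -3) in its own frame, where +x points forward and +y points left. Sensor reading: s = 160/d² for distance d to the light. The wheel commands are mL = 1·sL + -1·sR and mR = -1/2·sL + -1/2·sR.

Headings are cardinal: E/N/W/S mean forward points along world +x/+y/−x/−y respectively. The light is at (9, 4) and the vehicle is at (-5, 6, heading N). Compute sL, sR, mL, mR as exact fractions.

left sensor world pos  = (-8, 7); dL² = 298
right sensor world pos = (-2, 7); dR² = 130
sL = 160/298 = 80/149
sR = 160/130 = 16/13
mL = 1·sL + -1·sR = -1344/1937
mR = -1/2·sL + -1/2·sR = -1712/1937

80/149 16/13 -1344/1937 -1712/1937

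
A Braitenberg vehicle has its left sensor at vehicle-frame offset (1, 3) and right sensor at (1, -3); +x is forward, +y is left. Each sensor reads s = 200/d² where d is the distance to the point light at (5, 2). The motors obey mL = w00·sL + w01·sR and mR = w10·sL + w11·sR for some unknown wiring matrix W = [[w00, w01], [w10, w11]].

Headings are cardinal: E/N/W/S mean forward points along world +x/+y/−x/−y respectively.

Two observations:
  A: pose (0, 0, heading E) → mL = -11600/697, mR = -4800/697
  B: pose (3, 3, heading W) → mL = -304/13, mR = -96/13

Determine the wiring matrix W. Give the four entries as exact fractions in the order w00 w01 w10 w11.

obs A: pose=(0,0,E) → sL=200/17, sR=200/41, mL=-11600/697, mR=-4800/697
obs B: pose=(3,3,W) → sL=200/13, sR=8, mL=-304/13, mR=-96/13
sensor matrix S = [[200/17, 200/41], [200/13, 8]]; det S = 172800/9061
solve [mL_A; mL_B] = S·[w00; w01] and [mR_A; mR_B] = S·[w10; w11]:
  w00 = -1, w01 = -1, w10 = -1, w11 = 1

-1 -1 -1 1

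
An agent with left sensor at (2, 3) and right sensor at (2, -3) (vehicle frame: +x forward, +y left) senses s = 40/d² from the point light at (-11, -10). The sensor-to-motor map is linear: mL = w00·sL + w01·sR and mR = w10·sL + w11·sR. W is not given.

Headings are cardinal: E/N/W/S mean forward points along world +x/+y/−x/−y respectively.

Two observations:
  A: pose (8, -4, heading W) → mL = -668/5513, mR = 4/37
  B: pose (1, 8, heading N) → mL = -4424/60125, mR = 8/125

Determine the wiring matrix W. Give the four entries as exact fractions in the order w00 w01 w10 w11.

obs A: pose=(8,-4,W) → sL=20/149, sR=4/37, mL=-668/5513, mR=4/37
obs B: pose=(1,8,N) → sL=40/481, sR=8/125, mL=-4424/60125, mR=8/125
sensor matrix S = [[20/149, 4/37], [40/481, 8/125]]; det S = -26496/66293825
solve [mL_A; mL_B] = S·[w00; w01] and [mR_A; mR_B] = S·[w10; w11]:
  w00 = -1/2, w01 = -1/2, w10 = 0, w11 = 1

-1/2 -1/2 0 1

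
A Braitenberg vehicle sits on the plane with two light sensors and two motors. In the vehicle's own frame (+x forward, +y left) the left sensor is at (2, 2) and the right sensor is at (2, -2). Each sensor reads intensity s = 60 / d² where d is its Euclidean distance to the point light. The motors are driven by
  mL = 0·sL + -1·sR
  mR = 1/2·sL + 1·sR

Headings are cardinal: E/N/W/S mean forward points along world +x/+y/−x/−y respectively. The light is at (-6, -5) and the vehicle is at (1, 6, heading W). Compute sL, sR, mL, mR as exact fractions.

30/53 30/97 -30/97 3045/5141

left sensor world pos  = (-1, 4); dL² = 106
right sensor world pos = (-1, 8); dR² = 194
sL = 60/106 = 30/53
sR = 60/194 = 30/97
mL = 0·sL + -1·sR = -30/97
mR = 1/2·sL + 1·sR = 3045/5141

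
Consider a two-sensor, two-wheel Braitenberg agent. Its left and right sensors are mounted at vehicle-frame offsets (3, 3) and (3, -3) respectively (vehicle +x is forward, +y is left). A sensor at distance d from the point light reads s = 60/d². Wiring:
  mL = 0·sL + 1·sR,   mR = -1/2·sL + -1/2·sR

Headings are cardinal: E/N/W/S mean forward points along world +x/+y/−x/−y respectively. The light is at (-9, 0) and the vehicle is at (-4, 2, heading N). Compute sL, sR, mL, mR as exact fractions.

left sensor world pos  = (-7, 5); dL² = 29
right sensor world pos = (-1, 5); dR² = 89
sL = 60/29 = 60/29
sR = 60/89 = 60/89
mL = 0·sL + 1·sR = 60/89
mR = -1/2·sL + -1/2·sR = -3540/2581

60/29 60/89 60/89 -3540/2581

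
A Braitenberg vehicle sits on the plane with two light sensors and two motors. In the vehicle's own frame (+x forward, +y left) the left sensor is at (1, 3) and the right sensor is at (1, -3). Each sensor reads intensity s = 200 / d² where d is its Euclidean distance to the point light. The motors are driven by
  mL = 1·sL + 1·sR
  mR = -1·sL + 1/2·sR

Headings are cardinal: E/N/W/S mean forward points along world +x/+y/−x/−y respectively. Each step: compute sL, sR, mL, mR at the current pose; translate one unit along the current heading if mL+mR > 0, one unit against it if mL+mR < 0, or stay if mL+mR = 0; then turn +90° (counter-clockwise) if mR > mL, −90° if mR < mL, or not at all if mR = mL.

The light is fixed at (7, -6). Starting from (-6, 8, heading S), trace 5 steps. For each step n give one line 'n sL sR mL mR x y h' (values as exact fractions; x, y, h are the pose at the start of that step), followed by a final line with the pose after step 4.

n=0: pose=(-6,8,S); sL=200/269, sR=8/17; mL=5552/4573, mR=-2324/4573; mL+mR=12/17 → advance +1; mR−mL=-7876/4573 → turn -1·90°
n=1: pose=(-6,7,W); sL=25/37, sR=50/113; mL=4675/4181, mR=-1900/4181; mL+mR=75/113 → advance +1; mR−mL=-6575/4181 → turn -1·90°
n=2: pose=(-7,7,N); sL=40/97, sR=200/317; mL=32080/30749, mR=-2980/30749; mL+mR=300/317 → advance +1; mR−mL=-35060/30749 → turn -1·90°
n=3: pose=(-7,8,E); sL=100/229, sR=20/29; mL=7480/6641, mR=-610/6641; mL+mR=30/29 → advance +1; mR−mL=-8090/6641 → turn -1·90°
n=4: pose=(-6,8,S); sL=200/269, sR=8/17; mL=5552/4573, mR=-2324/4573; mL+mR=12/17 → advance +1; mR−mL=-7876/4573 → turn -1·90°

0 200/269 8/17 5552/4573 -2324/4573 -6 8 S
1 25/37 50/113 4675/4181 -1900/4181 -6 7 W
2 40/97 200/317 32080/30749 -2980/30749 -7 7 N
3 100/229 20/29 7480/6641 -610/6641 -7 8 E
4 200/269 8/17 5552/4573 -2324/4573 -6 8 S
final -6 7 W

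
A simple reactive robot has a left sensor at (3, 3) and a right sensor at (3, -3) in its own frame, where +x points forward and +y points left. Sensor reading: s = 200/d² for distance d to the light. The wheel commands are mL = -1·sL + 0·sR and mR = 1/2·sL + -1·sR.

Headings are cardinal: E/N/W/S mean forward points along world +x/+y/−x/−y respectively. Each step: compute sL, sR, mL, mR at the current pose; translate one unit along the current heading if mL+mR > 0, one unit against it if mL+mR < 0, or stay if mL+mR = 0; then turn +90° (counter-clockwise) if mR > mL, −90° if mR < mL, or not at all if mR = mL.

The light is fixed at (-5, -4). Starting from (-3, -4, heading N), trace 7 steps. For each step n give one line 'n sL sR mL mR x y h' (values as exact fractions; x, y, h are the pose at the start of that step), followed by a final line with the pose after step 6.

0 20 100/17 -20 70/17 -3 -4 N
1 200/17 40 -200/17 -580/17 -3 -5 W
2 50 5 -50 20 -2 -5 N
3 8 200 -8 -196 -2 -6 W
4 100 4 -100 46 -1 -6 N
5 200/37 200 -200/37 -7300/37 -1 -7 W
6 50 25/8 -50 175/8 0 -7 N
final 0 -8 W

n=0: pose=(-3,-4,N); sL=20, sR=100/17; mL=-20, mR=70/17; mL+mR=-270/17 → advance -1; mR−mL=410/17 → turn +1·90°
n=1: pose=(-3,-5,W); sL=200/17, sR=40; mL=-200/17, mR=-580/17; mL+mR=-780/17 → advance -1; mR−mL=-380/17 → turn -1·90°
n=2: pose=(-2,-5,N); sL=50, sR=5; mL=-50, mR=20; mL+mR=-30 → advance -1; mR−mL=70 → turn +1·90°
n=3: pose=(-2,-6,W); sL=8, sR=200; mL=-8, mR=-196; mL+mR=-204 → advance -1; mR−mL=-188 → turn -1·90°
n=4: pose=(-1,-6,N); sL=100, sR=4; mL=-100, mR=46; mL+mR=-54 → advance -1; mR−mL=146 → turn +1·90°
n=5: pose=(-1,-7,W); sL=200/37, sR=200; mL=-200/37, mR=-7300/37; mL+mR=-7500/37 → advance -1; mR−mL=-7100/37 → turn -1·90°
n=6: pose=(0,-7,N); sL=50, sR=25/8; mL=-50, mR=175/8; mL+mR=-225/8 → advance -1; mR−mL=575/8 → turn +1·90°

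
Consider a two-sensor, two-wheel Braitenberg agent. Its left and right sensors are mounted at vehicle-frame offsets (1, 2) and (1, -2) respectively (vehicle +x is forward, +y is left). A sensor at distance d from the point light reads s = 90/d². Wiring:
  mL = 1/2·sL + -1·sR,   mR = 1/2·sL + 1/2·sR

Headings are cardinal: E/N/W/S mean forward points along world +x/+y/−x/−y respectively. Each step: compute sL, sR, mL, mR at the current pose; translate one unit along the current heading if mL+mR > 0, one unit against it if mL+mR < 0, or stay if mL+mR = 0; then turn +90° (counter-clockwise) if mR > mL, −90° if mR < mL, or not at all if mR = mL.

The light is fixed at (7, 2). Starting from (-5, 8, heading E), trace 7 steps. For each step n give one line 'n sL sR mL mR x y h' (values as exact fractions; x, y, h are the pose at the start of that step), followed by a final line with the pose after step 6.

0 18/37 90/137 -2097/5069 2898/5069 -5 8 E
1 45/109 9/13 -1377/2834 783/1417 -4 8 N
2 90/169 2/5 -113/845 394/845 -4 9 W
3 45/68 45/116 -225/3944 1035/1972 -5 9 S
4 18/37 90/137 -2097/5069 2898/5069 -5 8 E
5 45/109 9/13 -1377/2834 783/1417 -4 8 N
6 90/169 2/5 -113/845 394/845 -4 9 W
final -5 9 S

n=0: pose=(-5,8,E); sL=18/37, sR=90/137; mL=-2097/5069, mR=2898/5069; mL+mR=801/5069 → advance +1; mR−mL=135/137 → turn +1·90°
n=1: pose=(-4,8,N); sL=45/109, sR=9/13; mL=-1377/2834, mR=783/1417; mL+mR=189/2834 → advance +1; mR−mL=27/26 → turn +1·90°
n=2: pose=(-4,9,W); sL=90/169, sR=2/5; mL=-113/845, mR=394/845; mL+mR=281/845 → advance +1; mR−mL=3/5 → turn +1·90°
n=3: pose=(-5,9,S); sL=45/68, sR=45/116; mL=-225/3944, mR=1035/1972; mL+mR=1845/3944 → advance +1; mR−mL=135/232 → turn +1·90°
n=4: pose=(-5,8,E); sL=18/37, sR=90/137; mL=-2097/5069, mR=2898/5069; mL+mR=801/5069 → advance +1; mR−mL=135/137 → turn +1·90°
n=5: pose=(-4,8,N); sL=45/109, sR=9/13; mL=-1377/2834, mR=783/1417; mL+mR=189/2834 → advance +1; mR−mL=27/26 → turn +1·90°
n=6: pose=(-4,9,W); sL=90/169, sR=2/5; mL=-113/845, mR=394/845; mL+mR=281/845 → advance +1; mR−mL=3/5 → turn +1·90°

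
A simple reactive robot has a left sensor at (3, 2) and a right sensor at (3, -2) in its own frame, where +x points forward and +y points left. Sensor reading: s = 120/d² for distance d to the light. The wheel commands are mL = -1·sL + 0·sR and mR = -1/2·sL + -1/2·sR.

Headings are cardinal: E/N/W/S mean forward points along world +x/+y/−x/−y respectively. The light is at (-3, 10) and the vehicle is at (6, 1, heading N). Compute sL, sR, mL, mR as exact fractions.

24/17 120/157 -24/17 -2904/2669

left sensor world pos  = (4, 4); dL² = 85
right sensor world pos = (8, 4); dR² = 157
sL = 120/85 = 24/17
sR = 120/157 = 120/157
mL = -1·sL + 0·sR = -24/17
mR = -1/2·sL + -1/2·sR = -2904/2669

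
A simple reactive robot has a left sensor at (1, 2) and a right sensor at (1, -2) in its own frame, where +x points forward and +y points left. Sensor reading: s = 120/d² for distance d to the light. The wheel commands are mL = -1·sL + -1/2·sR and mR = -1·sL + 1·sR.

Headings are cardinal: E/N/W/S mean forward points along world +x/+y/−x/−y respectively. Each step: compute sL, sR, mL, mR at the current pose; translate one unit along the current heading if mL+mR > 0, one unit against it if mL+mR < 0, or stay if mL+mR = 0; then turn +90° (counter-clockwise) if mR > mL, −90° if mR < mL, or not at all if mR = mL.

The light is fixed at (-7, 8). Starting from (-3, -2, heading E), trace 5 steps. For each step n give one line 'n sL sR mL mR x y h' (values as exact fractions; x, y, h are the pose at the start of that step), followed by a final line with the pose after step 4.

n=0: pose=(-3,-2,E); sL=120/89, sR=120/169; mL=-25620/15041, mR=-9600/15041; mL+mR=-35220/15041 → advance -1; mR−mL=180/169 → turn +1·90°
n=1: pose=(-4,-2,N); sL=60/41, sR=60/53; mL=-4410/2173, mR=-720/2173; mL+mR=-5130/2173 → advance -1; mR−mL=90/53 → turn +1·90°
n=2: pose=(-4,-3,W); sL=120/173, sR=24/17; mL=-4116/2941, mR=2112/2941; mL+mR=-2004/2941 → advance -1; mR−mL=36/17 → turn +1·90°
n=3: pose=(-3,-3,S); sL=2/3, sR=30/37; mL=-119/111, mR=16/111; mL+mR=-103/111 → advance -1; mR−mL=45/37 → turn +1·90°
n=4: pose=(-3,-2,E); sL=120/89, sR=120/169; mL=-25620/15041, mR=-9600/15041; mL+mR=-35220/15041 → advance -1; mR−mL=180/169 → turn +1·90°

0 120/89 120/169 -25620/15041 -9600/15041 -3 -2 E
1 60/41 60/53 -4410/2173 -720/2173 -4 -2 N
2 120/173 24/17 -4116/2941 2112/2941 -4 -3 W
3 2/3 30/37 -119/111 16/111 -3 -3 S
4 120/89 120/169 -25620/15041 -9600/15041 -3 -2 E
final -4 -2 N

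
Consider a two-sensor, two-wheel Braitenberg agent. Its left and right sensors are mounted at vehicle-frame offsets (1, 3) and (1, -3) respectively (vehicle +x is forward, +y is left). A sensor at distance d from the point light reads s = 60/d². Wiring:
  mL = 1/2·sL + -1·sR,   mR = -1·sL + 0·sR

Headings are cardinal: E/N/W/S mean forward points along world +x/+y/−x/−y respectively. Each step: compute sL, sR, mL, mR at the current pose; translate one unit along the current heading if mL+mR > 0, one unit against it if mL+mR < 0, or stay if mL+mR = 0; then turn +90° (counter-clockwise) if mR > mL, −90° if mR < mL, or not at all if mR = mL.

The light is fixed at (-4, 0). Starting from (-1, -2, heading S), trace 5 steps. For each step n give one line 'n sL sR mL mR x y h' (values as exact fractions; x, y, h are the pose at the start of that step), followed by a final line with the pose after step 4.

0 4/3 20/3 -6 -4/3 -1 -2 S
1 3 15/8 -3/8 -3 -1 -1 E
2 60/29 12 -318/29 -60/29 -2 -1 S
3 10/3 10/3 -5/3 -10/3 -2 0 E
4 60/17 12 -174/17 -60/17 -3 0 S
final -3 1 E

n=0: pose=(-1,-2,S); sL=4/3, sR=20/3; mL=-6, mR=-4/3; mL+mR=-22/3 → advance -1; mR−mL=14/3 → turn +1·90°
n=1: pose=(-1,-1,E); sL=3, sR=15/8; mL=-3/8, mR=-3; mL+mR=-27/8 → advance -1; mR−mL=-21/8 → turn -1·90°
n=2: pose=(-2,-1,S); sL=60/29, sR=12; mL=-318/29, mR=-60/29; mL+mR=-378/29 → advance -1; mR−mL=258/29 → turn +1·90°
n=3: pose=(-2,0,E); sL=10/3, sR=10/3; mL=-5/3, mR=-10/3; mL+mR=-5 → advance -1; mR−mL=-5/3 → turn -1·90°
n=4: pose=(-3,0,S); sL=60/17, sR=12; mL=-174/17, mR=-60/17; mL+mR=-234/17 → advance -1; mR−mL=114/17 → turn +1·90°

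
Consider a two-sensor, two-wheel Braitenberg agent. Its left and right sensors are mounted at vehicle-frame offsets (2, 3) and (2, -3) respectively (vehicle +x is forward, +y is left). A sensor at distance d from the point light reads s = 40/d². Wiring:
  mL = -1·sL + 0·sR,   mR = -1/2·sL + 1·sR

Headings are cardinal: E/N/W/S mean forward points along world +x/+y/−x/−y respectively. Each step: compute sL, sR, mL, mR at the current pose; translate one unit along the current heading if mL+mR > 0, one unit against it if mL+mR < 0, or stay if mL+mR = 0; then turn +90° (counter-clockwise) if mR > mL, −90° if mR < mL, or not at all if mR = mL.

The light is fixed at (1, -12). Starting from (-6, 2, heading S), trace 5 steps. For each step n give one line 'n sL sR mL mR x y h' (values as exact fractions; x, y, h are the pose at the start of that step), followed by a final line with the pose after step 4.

n=0: pose=(-6,2,S); sL=1/4, sR=10/61; mL=-1/4, mR=19/488; mL+mR=-103/488 → advance -1; mR−mL=141/488 → turn +1·90°
n=1: pose=(-6,3,E); sL=40/349, sR=40/169; mL=-40/349, mR=10580/58981; mL+mR=3820/58981 → advance +1; mR−mL=17340/58981 → turn +1·90°
n=2: pose=(-5,3,N); sL=4/37, sR=20/149; mL=-4/37, mR=442/5513; mL+mR=-154/5513 → advance -1; mR−mL=1038/5513 → turn +1·90°
n=3: pose=(-5,2,W); sL=8/37, sR=40/353; mL=-8/37, mR=68/13061; mL+mR=-2756/13061 → advance -1; mR−mL=2892/13061 → turn +1·90°
n=4: pose=(-4,2,S); sL=10/37, sR=5/26; mL=-10/37, mR=55/962; mL+mR=-205/962 → advance -1; mR−mL=315/962 → turn +1·90°

0 1/4 10/61 -1/4 19/488 -6 2 S
1 40/349 40/169 -40/349 10580/58981 -6 3 E
2 4/37 20/149 -4/37 442/5513 -5 3 N
3 8/37 40/353 -8/37 68/13061 -5 2 W
4 10/37 5/26 -10/37 55/962 -4 2 S
final -4 3 E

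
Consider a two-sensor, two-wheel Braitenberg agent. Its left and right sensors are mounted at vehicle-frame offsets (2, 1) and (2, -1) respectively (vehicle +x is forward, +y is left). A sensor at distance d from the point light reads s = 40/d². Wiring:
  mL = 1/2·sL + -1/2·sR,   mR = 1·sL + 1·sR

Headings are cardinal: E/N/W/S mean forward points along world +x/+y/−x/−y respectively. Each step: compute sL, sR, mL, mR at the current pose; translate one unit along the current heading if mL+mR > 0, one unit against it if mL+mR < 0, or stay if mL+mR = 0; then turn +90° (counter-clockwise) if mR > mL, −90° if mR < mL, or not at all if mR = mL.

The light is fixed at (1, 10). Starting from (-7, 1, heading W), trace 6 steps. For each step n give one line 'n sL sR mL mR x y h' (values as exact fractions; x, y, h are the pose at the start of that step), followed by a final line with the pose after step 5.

n=0: pose=(-7,1,W); sL=1/5, sR=10/41; mL=-9/410, mR=91/205; mL+mR=173/410 → advance +1; mR−mL=191/410 → turn +1·90°
n=1: pose=(-8,1,S); sL=8/37, sR=40/221; mL=144/8177, mR=3248/8177; mL+mR=3392/8177 → advance +1; mR−mL=3104/8177 → turn +1·90°
n=2: pose=(-8,0,E); sL=4/13, sR=4/17; mL=8/221, mR=120/221; mL+mR=128/221 → advance +1; mR−mL=112/221 → turn +1·90°
n=3: pose=(-7,0,N); sL=8/29, sR=40/113; mL=-128/3277, mR=2064/3277; mL+mR=1936/3277 → advance +1; mR−mL=2192/3277 → turn +1·90°
n=4: pose=(-7,1,W); sL=1/5, sR=10/41; mL=-9/410, mR=91/205; mL+mR=173/410 → advance +1; mR−mL=191/410 → turn +1·90°
n=5: pose=(-8,1,S); sL=8/37, sR=40/221; mL=144/8177, mR=3248/8177; mL+mR=3392/8177 → advance +1; mR−mL=3104/8177 → turn +1·90°

0 1/5 10/41 -9/410 91/205 -7 1 W
1 8/37 40/221 144/8177 3248/8177 -8 1 S
2 4/13 4/17 8/221 120/221 -8 0 E
3 8/29 40/113 -128/3277 2064/3277 -7 0 N
4 1/5 10/41 -9/410 91/205 -7 1 W
5 8/37 40/221 144/8177 3248/8177 -8 1 S
final -8 0 E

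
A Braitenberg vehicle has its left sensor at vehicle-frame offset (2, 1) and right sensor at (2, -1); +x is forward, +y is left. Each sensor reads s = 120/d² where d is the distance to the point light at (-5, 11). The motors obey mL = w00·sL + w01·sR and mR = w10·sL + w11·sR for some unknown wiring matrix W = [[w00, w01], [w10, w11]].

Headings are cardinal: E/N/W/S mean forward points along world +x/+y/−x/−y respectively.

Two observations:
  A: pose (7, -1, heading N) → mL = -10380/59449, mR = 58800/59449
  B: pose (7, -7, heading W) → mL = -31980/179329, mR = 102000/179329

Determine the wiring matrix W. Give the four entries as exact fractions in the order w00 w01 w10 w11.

1/2 -1 1 1

obs A: pose=(7,-1,N) → sL=120/221, sR=120/269, mL=-10380/59449, mR=58800/59449
obs B: pose=(7,-7,W) → sL=120/461, sR=120/389, mL=-31980/179329, mR=102000/179329
sensor matrix S = [[120/221, 120/269], [120/461, 120/389]]; det S = 547776000/10660929721
solve [mL_A; mL_B] = S·[w00; w01] and [mR_A; mR_B] = S·[w10; w11]:
  w00 = 1/2, w01 = -1, w10 = 1, w11 = 1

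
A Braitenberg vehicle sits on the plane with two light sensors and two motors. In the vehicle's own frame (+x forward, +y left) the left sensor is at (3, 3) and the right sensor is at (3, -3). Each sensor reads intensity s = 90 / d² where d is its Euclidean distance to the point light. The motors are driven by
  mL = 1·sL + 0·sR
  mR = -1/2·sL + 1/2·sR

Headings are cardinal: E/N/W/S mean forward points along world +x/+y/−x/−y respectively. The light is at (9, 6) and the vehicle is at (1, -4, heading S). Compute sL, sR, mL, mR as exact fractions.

45/97 9/29 45/97 -216/2813

left sensor world pos  = (4, -7); dL² = 194
right sensor world pos = (-2, -7); dR² = 290
sL = 90/194 = 45/97
sR = 90/290 = 9/29
mL = 1·sL + 0·sR = 45/97
mR = -1/2·sL + 1/2·sR = -216/2813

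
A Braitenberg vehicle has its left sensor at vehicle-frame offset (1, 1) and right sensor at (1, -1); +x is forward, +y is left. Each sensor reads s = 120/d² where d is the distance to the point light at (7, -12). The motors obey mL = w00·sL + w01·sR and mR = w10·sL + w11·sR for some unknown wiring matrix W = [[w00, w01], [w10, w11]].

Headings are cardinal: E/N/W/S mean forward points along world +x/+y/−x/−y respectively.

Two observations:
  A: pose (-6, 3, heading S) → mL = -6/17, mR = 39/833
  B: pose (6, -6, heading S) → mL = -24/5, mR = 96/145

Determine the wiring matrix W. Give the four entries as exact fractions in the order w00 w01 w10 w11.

obs A: pose=(-6,3,S) → sL=6/17, sR=15/49, mL=-6/17, mR=39/833
obs B: pose=(6,-6,S) → sL=24/5, sR=120/29, mL=-24/5, mR=96/145
sensor matrix S = [[6/17, 15/49], [24/5, 120/29]]; det S = -216/24157
solve [mL_A; mL_B] = S·[w00; w01] and [mR_A; mR_B] = S·[w10; w11]:
  w00 = -1, w01 = 0, w10 = 1, w11 = -1

-1 0 1 -1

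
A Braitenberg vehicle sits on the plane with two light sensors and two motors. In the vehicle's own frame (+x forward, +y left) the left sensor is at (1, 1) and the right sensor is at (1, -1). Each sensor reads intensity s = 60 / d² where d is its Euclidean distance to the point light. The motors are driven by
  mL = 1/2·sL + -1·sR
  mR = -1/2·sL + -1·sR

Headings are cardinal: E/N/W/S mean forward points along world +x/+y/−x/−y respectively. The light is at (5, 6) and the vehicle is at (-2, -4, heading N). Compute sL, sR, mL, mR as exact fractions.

left sensor world pos  = (-3, -3); dL² = 145
right sensor world pos = (-1, -3); dR² = 117
sL = 60/145 = 12/29
sR = 60/117 = 20/39
mL = 1/2·sL + -1·sR = -346/1131
mR = -1/2·sL + -1·sR = -814/1131

12/29 20/39 -346/1131 -814/1131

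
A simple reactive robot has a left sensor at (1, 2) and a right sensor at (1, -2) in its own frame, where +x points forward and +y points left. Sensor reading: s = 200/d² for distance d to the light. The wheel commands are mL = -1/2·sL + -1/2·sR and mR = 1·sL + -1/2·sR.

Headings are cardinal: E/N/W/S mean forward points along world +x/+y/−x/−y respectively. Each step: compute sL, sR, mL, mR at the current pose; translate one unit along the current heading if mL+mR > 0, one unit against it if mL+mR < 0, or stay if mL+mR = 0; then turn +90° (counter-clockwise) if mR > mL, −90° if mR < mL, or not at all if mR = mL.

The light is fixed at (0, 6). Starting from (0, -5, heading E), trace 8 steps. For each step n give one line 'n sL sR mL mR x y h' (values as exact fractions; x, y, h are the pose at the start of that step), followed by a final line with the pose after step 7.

0 100/41 20/17 -1260/697 1290/697 0 -5 E
1 200/101 200/109 -21000/11009 11700/11009 1 -5 N
2 50/49 2 -74/49 1/49 1 -6 W
3 40/37 200/169 -7080/6253 3060/6253 2 -6 S
4 20/9 100/89 -1340/801 1330/801 2 -5 E
5 200/101 200/109 -21000/11009 11700/11009 1 -5 N
6 50/49 2 -74/49 1/49 1 -6 W
7 40/37 200/169 -7080/6253 3060/6253 2 -6 S
final 2 -5 E

n=0: pose=(0,-5,E); sL=100/41, sR=20/17; mL=-1260/697, mR=1290/697; mL+mR=30/697 → advance +1; mR−mL=150/41 → turn +1·90°
n=1: pose=(1,-5,N); sL=200/101, sR=200/109; mL=-21000/11009, mR=11700/11009; mL+mR=-9300/11009 → advance -1; mR−mL=300/101 → turn +1·90°
n=2: pose=(1,-6,W); sL=50/49, sR=2; mL=-74/49, mR=1/49; mL+mR=-73/49 → advance -1; mR−mL=75/49 → turn +1·90°
n=3: pose=(2,-6,S); sL=40/37, sR=200/169; mL=-7080/6253, mR=3060/6253; mL+mR=-4020/6253 → advance -1; mR−mL=60/37 → turn +1·90°
n=4: pose=(2,-5,E); sL=20/9, sR=100/89; mL=-1340/801, mR=1330/801; mL+mR=-10/801 → advance -1; mR−mL=10/3 → turn +1·90°
n=5: pose=(1,-5,N); sL=200/101, sR=200/109; mL=-21000/11009, mR=11700/11009; mL+mR=-9300/11009 → advance -1; mR−mL=300/101 → turn +1·90°
n=6: pose=(1,-6,W); sL=50/49, sR=2; mL=-74/49, mR=1/49; mL+mR=-73/49 → advance -1; mR−mL=75/49 → turn +1·90°
n=7: pose=(2,-6,S); sL=40/37, sR=200/169; mL=-7080/6253, mR=3060/6253; mL+mR=-4020/6253 → advance -1; mR−mL=60/37 → turn +1·90°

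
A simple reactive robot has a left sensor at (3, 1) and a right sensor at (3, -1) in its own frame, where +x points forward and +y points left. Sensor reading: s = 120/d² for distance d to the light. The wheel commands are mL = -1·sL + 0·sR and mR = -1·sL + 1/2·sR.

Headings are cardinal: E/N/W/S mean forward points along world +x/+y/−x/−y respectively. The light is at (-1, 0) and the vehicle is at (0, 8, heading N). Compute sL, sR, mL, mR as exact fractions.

left sensor world pos  = (-1, 11); dL² = 121
right sensor world pos = (1, 11); dR² = 125
sL = 120/121 = 120/121
sR = 120/125 = 24/25
mL = -1·sL + 0·sR = -120/121
mR = -1·sL + 1/2·sR = -1548/3025

120/121 24/25 -120/121 -1548/3025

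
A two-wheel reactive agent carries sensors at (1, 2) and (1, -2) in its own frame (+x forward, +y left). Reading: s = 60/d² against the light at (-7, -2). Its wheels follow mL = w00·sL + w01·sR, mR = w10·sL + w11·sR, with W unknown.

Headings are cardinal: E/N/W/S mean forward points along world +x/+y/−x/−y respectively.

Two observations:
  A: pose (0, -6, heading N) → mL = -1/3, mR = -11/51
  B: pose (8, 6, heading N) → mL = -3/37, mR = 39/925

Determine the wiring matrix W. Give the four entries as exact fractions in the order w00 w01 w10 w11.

0 -1/2 -1/2 1

obs A: pose=(0,-6,N) → sL=30/17, sR=2/3, mL=-1/3, mR=-11/51
obs B: pose=(8,6,N) → sL=6/25, sR=6/37, mL=-3/37, mR=39/925
sensor matrix S = [[30/17, 2/3], [6/25, 6/37]]; det S = 1984/15725
solve [mL_A; mL_B] = S·[w00; w01] and [mR_A; mR_B] = S·[w10; w11]:
  w00 = 0, w01 = -1/2, w10 = -1/2, w11 = 1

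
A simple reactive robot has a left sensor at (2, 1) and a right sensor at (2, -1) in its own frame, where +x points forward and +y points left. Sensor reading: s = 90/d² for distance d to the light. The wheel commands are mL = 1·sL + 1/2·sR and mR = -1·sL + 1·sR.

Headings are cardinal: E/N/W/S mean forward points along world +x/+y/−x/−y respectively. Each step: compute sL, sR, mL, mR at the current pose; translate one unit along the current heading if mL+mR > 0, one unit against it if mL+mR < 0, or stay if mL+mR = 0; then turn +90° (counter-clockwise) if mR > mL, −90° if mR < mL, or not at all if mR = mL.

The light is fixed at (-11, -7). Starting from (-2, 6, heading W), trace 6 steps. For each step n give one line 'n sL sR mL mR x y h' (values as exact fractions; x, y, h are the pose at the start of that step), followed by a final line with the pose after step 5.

0 90/193 18/49 6147/9457 -936/9457 -2 6 W
1 45/137 5/17 2215/4658 -80/2329 -3 6 N
2 18/65 90/269 7767/17485 1008/17485 -3 7 E
3 45/122 45/104 7425/12688 405/6344 -2 7 S
4 90/193 18/49 6147/9457 -936/9457 -2 6 W
5 45/137 5/17 2215/4658 -80/2329 -3 6 N
final -3 7 E

n=0: pose=(-2,6,W); sL=90/193, sR=18/49; mL=6147/9457, mR=-936/9457; mL+mR=27/49 → advance +1; mR−mL=-7083/9457 → turn -1·90°
n=1: pose=(-3,6,N); sL=45/137, sR=5/17; mL=2215/4658, mR=-80/2329; mL+mR=15/34 → advance +1; mR−mL=-2375/4658 → turn -1·90°
n=2: pose=(-3,7,E); sL=18/65, sR=90/269; mL=7767/17485, mR=1008/17485; mL+mR=135/269 → advance +1; mR−mL=-6759/17485 → turn -1·90°
n=3: pose=(-2,7,S); sL=45/122, sR=45/104; mL=7425/12688, mR=405/6344; mL+mR=135/208 → advance +1; mR−mL=-6615/12688 → turn -1·90°
n=4: pose=(-2,6,W); sL=90/193, sR=18/49; mL=6147/9457, mR=-936/9457; mL+mR=27/49 → advance +1; mR−mL=-7083/9457 → turn -1·90°
n=5: pose=(-3,6,N); sL=45/137, sR=5/17; mL=2215/4658, mR=-80/2329; mL+mR=15/34 → advance +1; mR−mL=-2375/4658 → turn -1·90°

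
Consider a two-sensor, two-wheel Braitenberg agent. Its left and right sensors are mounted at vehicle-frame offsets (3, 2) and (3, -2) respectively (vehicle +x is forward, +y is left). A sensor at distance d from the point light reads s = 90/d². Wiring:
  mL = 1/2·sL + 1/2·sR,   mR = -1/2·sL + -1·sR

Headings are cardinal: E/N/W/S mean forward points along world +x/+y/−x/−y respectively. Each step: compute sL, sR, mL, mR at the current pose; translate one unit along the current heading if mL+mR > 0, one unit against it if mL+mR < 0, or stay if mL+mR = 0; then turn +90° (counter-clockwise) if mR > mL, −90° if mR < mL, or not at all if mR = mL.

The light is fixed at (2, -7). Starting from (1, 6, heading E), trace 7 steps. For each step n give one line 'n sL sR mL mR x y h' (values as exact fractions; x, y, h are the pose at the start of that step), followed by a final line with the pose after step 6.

n=0: pose=(1,6,E); sL=90/229, sR=18/25; mL=3186/5725, mR=-5247/5725; mL+mR=-9/25 → advance -1; mR−mL=-8433/5725 → turn -1·90°
n=1: pose=(0,6,S); sL=9/10, sR=45/58; mL=243/290, mR=-711/580; mL+mR=-45/116 → advance -1; mR−mL=-1197/580 → turn -1·90°
n=2: pose=(0,7,W); sL=90/169, sR=90/281; mL=20250/47489, mR=-27855/47489; mL+mR=-45/281 → advance -1; mR−mL=-48105/47489 → turn -1·90°
n=3: pose=(1,7,N); sL=45/149, sR=9/29; mL=1323/4321, mR=-3987/8642; mL+mR=-9/58 → advance -1; mR−mL=-6633/8642 → turn -1·90°
n=4: pose=(1,6,E); sL=90/229, sR=18/25; mL=3186/5725, mR=-5247/5725; mL+mR=-9/25 → advance -1; mR−mL=-8433/5725 → turn -1·90°
n=5: pose=(0,6,S); sL=9/10, sR=45/58; mL=243/290, mR=-711/580; mL+mR=-45/116 → advance -1; mR−mL=-1197/580 → turn -1·90°
n=6: pose=(0,7,W); sL=90/169, sR=90/281; mL=20250/47489, mR=-27855/47489; mL+mR=-45/281 → advance -1; mR−mL=-48105/47489 → turn -1·90°

0 90/229 18/25 3186/5725 -5247/5725 1 6 E
1 9/10 45/58 243/290 -711/580 0 6 S
2 90/169 90/281 20250/47489 -27855/47489 0 7 W
3 45/149 9/29 1323/4321 -3987/8642 1 7 N
4 90/229 18/25 3186/5725 -5247/5725 1 6 E
5 9/10 45/58 243/290 -711/580 0 6 S
6 90/169 90/281 20250/47489 -27855/47489 0 7 W
final 1 7 N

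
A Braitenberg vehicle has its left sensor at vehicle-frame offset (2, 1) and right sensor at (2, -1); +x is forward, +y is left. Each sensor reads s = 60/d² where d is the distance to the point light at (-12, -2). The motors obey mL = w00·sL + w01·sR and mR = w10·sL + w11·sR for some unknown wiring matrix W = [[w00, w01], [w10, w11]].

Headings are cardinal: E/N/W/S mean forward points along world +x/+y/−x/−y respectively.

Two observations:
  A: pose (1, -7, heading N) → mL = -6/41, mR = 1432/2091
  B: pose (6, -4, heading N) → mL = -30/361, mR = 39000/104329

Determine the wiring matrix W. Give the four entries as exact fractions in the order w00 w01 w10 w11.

0 -1/2 1 1

obs A: pose=(1,-7,N) → sL=20/51, sR=12/41, mL=-6/41, mR=1432/2091
obs B: pose=(6,-4,N) → sL=60/289, sR=60/361, mL=-30/361, mR=39000/104329
sensor matrix S = [[20/51, 12/41], [60/289, 60/361]]; det S = 18880/4277489
solve [mL_A; mL_B] = S·[w00; w01] and [mR_A; mR_B] = S·[w10; w11]:
  w00 = 0, w01 = -1/2, w10 = 1, w11 = 1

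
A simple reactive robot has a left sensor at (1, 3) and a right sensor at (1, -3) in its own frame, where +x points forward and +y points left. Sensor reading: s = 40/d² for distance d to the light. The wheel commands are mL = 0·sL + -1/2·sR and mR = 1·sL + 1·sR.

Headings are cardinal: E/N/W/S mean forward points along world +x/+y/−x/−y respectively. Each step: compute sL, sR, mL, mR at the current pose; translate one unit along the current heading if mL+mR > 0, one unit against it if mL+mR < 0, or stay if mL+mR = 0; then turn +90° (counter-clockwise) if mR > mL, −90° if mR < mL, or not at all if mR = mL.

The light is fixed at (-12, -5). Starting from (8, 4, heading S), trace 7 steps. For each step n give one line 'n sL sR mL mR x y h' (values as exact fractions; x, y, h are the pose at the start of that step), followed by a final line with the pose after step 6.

n=0: pose=(8,4,S); sL=40/593, sR=40/353; mL=-20/353, mR=37840/209329; mL+mR=25980/209329 → advance +1; mR−mL=49700/209329 → turn +1·90°
n=1: pose=(8,3,E); sL=20/281, sR=20/233; mL=-10/233, mR=10280/65473; mL+mR=7470/65473 → advance +1; mR−mL=13090/65473 → turn +1·90°
n=2: pose=(9,3,N); sL=8/81, sR=40/657; mL=-20/657, mR=944/5913; mL+mR=764/5913 → advance +1; mR−mL=1124/5913 → turn +1·90°
n=3: pose=(9,4,W); sL=10/109, sR=5/68; mL=-5/136, mR=1225/7412; mL+mR=1905/14824 → advance +1; mR−mL=2995/14824 → turn +1·90°
n=4: pose=(8,4,S); sL=40/593, sR=40/353; mL=-20/353, mR=37840/209329; mL+mR=25980/209329 → advance +1; mR−mL=49700/209329 → turn +1·90°
n=5: pose=(8,3,E); sL=20/281, sR=20/233; mL=-10/233, mR=10280/65473; mL+mR=7470/65473 → advance +1; mR−mL=13090/65473 → turn +1·90°
n=6: pose=(9,3,N); sL=8/81, sR=40/657; mL=-20/657, mR=944/5913; mL+mR=764/5913 → advance +1; mR−mL=1124/5913 → turn +1·90°

0 40/593 40/353 -20/353 37840/209329 8 4 S
1 20/281 20/233 -10/233 10280/65473 8 3 E
2 8/81 40/657 -20/657 944/5913 9 3 N
3 10/109 5/68 -5/136 1225/7412 9 4 W
4 40/593 40/353 -20/353 37840/209329 8 4 S
5 20/281 20/233 -10/233 10280/65473 8 3 E
6 8/81 40/657 -20/657 944/5913 9 3 N
final 9 4 W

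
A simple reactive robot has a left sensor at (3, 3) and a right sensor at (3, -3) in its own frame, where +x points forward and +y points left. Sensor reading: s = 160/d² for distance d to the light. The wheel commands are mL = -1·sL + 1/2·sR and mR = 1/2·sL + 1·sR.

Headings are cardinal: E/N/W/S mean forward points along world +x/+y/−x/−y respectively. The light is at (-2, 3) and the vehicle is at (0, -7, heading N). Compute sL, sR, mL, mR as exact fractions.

16/5 80/37 -392/185 696/185

left sensor world pos  = (-3, -4); dL² = 50
right sensor world pos = (3, -4); dR² = 74
sL = 160/50 = 16/5
sR = 160/74 = 80/37
mL = -1·sL + 1/2·sR = -392/185
mR = 1/2·sL + 1·sR = 696/185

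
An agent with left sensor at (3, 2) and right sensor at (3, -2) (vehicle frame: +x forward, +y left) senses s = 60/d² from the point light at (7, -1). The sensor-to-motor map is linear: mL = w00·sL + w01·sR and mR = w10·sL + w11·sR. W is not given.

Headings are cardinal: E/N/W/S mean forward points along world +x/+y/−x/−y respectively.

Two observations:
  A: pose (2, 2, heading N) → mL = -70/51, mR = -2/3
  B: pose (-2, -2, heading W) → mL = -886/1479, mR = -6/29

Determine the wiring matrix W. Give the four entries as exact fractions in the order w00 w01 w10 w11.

-1 -1/2 0 -1/2

obs A: pose=(2,2,N) → sL=12/17, sR=4/3, mL=-70/51, mR=-2/3
obs B: pose=(-2,-2,W) → sL=20/51, sR=12/29, mL=-886/1479, mR=-6/29
sensor matrix S = [[12/17, 4/3], [20/51, 12/29]]; det S = -1024/4437
solve [mL_A; mL_B] = S·[w00; w01] and [mR_A; mR_B] = S·[w10; w11]:
  w00 = -1, w01 = -1/2, w10 = 0, w11 = -1/2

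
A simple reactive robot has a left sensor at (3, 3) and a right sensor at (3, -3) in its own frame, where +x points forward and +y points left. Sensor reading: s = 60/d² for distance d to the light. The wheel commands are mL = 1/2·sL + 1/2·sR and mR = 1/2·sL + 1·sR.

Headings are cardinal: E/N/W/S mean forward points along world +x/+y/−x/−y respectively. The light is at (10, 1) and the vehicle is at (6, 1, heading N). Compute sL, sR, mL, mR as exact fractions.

left sensor world pos  = (3, 4); dL² = 58
right sensor world pos = (9, 4); dR² = 10
sL = 60/58 = 30/29
sR = 60/10 = 6
mL = 1/2·sL + 1/2·sR = 102/29
mR = 1/2·sL + 1·sR = 189/29

30/29 6 102/29 189/29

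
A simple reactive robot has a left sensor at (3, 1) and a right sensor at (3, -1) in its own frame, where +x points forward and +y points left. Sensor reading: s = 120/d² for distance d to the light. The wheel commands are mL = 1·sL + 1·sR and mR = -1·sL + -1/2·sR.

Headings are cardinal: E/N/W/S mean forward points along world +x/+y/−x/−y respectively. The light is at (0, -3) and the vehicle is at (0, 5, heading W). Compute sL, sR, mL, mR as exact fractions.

left sensor world pos  = (-3, 4); dL² = 58
right sensor world pos = (-3, 6); dR² = 90
sL = 120/58 = 60/29
sR = 120/90 = 4/3
mL = 1·sL + 1·sR = 296/87
mR = -1·sL + -1/2·sR = -238/87

60/29 4/3 296/87 -238/87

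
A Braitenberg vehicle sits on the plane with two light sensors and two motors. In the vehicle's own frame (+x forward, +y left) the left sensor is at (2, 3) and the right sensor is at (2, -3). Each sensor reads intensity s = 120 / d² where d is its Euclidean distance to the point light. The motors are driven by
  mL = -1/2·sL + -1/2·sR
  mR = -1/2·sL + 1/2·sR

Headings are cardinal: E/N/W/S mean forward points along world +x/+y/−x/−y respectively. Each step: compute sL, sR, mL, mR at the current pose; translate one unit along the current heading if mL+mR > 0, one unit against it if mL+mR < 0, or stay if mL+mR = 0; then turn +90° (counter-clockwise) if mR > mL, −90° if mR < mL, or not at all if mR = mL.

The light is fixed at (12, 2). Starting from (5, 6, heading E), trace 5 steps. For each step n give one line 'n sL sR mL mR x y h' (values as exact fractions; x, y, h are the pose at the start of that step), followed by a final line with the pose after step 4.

n=0: pose=(5,6,E); sL=60/37, sR=60/13; mL=-1500/481, mR=720/481; mL+mR=-60/37 → advance -1; mR−mL=60/13 → turn +1·90°
n=1: pose=(4,6,N); sL=120/157, sR=120/61; mL=-13080/9577, mR=5760/9577; mL+mR=-120/157 → advance -1; mR−mL=120/61 → turn +1·90°
n=2: pose=(4,5,W); sL=6/5, sR=15/17; mL=-177/170, mR=-27/170; mL+mR=-6/5 → advance -1; mR−mL=15/17 → turn +1·90°
n=3: pose=(5,5,S); sL=120/17, sR=120/101; mL=-7080/1717, mR=-5040/1717; mL+mR=-120/17 → advance -1; mR−mL=120/101 → turn +1·90°
n=4: pose=(5,6,E); sL=60/37, sR=60/13; mL=-1500/481, mR=720/481; mL+mR=-60/37 → advance -1; mR−mL=60/13 → turn +1·90°

0 60/37 60/13 -1500/481 720/481 5 6 E
1 120/157 120/61 -13080/9577 5760/9577 4 6 N
2 6/5 15/17 -177/170 -27/170 4 5 W
3 120/17 120/101 -7080/1717 -5040/1717 5 5 S
4 60/37 60/13 -1500/481 720/481 5 6 E
final 4 6 N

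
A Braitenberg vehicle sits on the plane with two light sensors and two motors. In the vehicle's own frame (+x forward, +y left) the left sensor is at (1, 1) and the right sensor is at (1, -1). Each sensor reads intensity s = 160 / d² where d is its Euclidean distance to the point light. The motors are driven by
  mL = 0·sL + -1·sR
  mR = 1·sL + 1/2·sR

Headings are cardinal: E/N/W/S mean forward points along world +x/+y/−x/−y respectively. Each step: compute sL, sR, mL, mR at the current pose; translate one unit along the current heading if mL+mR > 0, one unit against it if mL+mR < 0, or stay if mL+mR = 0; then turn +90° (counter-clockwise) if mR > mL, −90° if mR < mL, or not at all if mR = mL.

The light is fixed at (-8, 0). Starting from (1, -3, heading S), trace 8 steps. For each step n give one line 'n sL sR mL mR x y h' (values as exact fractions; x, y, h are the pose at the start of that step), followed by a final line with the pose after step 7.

0 40/29 2 -2 69/29 1 -3 S
1 160/109 32/25 -32/25 5744/2725 1 -4 E
2 16/9 16/13 -16/13 280/117 2 -4 N
3 160/97 32/17 -32/17 4272/1649 2 -3 W
4 40/29 2 -2 69/29 1 -3 S
5 160/109 32/25 -32/25 5744/2725 1 -4 E
6 16/9 16/13 -16/13 280/117 2 -4 N
7 160/97 32/17 -32/17 4272/1649 2 -3 W
final 1 -3 S

n=0: pose=(1,-3,S); sL=40/29, sR=2; mL=-2, mR=69/29; mL+mR=11/29 → advance +1; mR−mL=127/29 → turn +1·90°
n=1: pose=(1,-4,E); sL=160/109, sR=32/25; mL=-32/25, mR=5744/2725; mL+mR=2256/2725 → advance +1; mR−mL=9232/2725 → turn +1·90°
n=2: pose=(2,-4,N); sL=16/9, sR=16/13; mL=-16/13, mR=280/117; mL+mR=136/117 → advance +1; mR−mL=424/117 → turn +1·90°
n=3: pose=(2,-3,W); sL=160/97, sR=32/17; mL=-32/17, mR=4272/1649; mL+mR=1168/1649 → advance +1; mR−mL=7376/1649 → turn +1·90°
n=4: pose=(1,-3,S); sL=40/29, sR=2; mL=-2, mR=69/29; mL+mR=11/29 → advance +1; mR−mL=127/29 → turn +1·90°
n=5: pose=(1,-4,E); sL=160/109, sR=32/25; mL=-32/25, mR=5744/2725; mL+mR=2256/2725 → advance +1; mR−mL=9232/2725 → turn +1·90°
n=6: pose=(2,-4,N); sL=16/9, sR=16/13; mL=-16/13, mR=280/117; mL+mR=136/117 → advance +1; mR−mL=424/117 → turn +1·90°
n=7: pose=(2,-3,W); sL=160/97, sR=32/17; mL=-32/17, mR=4272/1649; mL+mR=1168/1649 → advance +1; mR−mL=7376/1649 → turn +1·90°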